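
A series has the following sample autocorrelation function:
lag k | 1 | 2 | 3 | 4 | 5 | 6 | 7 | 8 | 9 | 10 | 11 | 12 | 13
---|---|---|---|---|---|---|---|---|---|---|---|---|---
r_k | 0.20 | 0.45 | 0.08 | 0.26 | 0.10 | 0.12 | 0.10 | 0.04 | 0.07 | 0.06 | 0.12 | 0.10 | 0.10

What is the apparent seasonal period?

2

The largest autocorrelation is r_2 = 0.45, with a weaker echo at lag 4 (0.26); the remaining lags stay at or below 0.20.
The dominant spike at lag 2 indicates a seasonal period of 2.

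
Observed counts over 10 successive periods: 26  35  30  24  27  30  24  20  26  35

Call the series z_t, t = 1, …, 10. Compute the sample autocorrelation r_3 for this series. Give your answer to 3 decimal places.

-0.026

Mean z̄ = (26 + 35 + 30 + 24 + 27 + 30 + 24 + 20 + 26 + 35)/10 = 27.7000
Σ(z_t−z̄)(z_{t+3}−z̄) = (6.2900) + (-5.1100) + (5.2900) + (13.6900) + (5.3900) + (-3.9100) + (-27.0100) = -5.3700
Denominator Σ(z_t−z̄)² = 210.1000
r_3 = -5.3700 / 210.1000 = -0.026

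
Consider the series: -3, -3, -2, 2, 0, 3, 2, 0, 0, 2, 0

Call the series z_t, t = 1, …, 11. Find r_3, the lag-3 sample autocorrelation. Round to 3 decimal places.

Mean z̄ = (-3 − 3 − 2 + 2 + 0 + 3 + 2 + 0 + 0 + 2 + 0)/11 = 0.0909
Numerator Σ_{t=1}^{8}(z_t−z̄)(z_{t+3}−z̄) = -4.6612
Denominator Σ(z_t−z̄)² = 42.9091
r_3 = -4.6612 / 42.9091 = -0.109

-0.109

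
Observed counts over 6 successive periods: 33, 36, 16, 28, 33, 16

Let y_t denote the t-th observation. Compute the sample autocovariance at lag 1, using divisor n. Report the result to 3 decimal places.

-19.333

Mean ȳ = (33 + 36 + 16 + 28 + 33 + 16)/6 = 27.0000
Σ_{t=1}^{5}(y_t−ȳ)(y_{t+1}−ȳ) = -116.0000
γ_1 = -116.0000 / 6 = -19.333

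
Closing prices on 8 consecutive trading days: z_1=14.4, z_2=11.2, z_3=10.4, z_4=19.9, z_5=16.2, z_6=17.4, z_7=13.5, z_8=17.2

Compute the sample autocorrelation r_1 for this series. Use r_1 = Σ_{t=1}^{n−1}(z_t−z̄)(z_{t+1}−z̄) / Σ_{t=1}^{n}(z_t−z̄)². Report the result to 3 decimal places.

-0.012

Mean z̄ = (14.4 + 11.2 + 10.4 + 19.9 + 16.2 + 17.4 + 13.5 + 17.2)/8 = 15.0250
Σ(z_t−z̄)(z_{t+1}−z̄) = (2.3906) + (17.6906) + (-22.5469) + (5.7281) + (2.7906) + (-3.6219) + (-3.3169) = -0.8856
Denominator Σ(z_t−z̄)² = 74.2550
r_1 = -0.8856 / 74.2550 = -0.012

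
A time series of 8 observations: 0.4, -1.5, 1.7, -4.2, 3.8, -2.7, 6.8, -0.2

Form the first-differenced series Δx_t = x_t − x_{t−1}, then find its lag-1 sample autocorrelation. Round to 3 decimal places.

First differences Δx: -1.9, 3.2, -5.9, 8.0, -6.5, 9.5, -7.0
Mean of differences = -0.0857
Numerator Σ(Δx_t−Δx̄)(Δx_{t+1}−Δx̄) = -251.7059
Denominator Σ(Δx_t−Δx̄)² = 294.1086
r_1(Δx) = -251.7059 / 294.1086 = -0.856

-0.856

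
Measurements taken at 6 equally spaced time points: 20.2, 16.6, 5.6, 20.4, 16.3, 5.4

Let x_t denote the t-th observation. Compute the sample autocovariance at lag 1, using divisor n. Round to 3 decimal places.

-10.798

Mean x̄ = (20.2 + 16.6 + 5.6 + 20.4 + 16.3 + 5.4)/6 = 14.0833
Deviations: 6.1167, 2.5167, -8.4833, 6.3167, 2.2167, -8.6833
Σ_{t=1}^{5}(x_t−x̄)(x_{t+1}−x̄) = -64.7886
γ_1 = -64.7886 / 6 = -10.798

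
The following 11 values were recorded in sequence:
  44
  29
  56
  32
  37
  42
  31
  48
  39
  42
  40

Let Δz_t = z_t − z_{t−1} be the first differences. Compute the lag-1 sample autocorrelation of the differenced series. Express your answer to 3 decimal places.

-0.754

First differences Δz: -15, 27, -24, 5, 5, -11, 17, -9, 3, -2
Mean of differences = -0.4000
Numerator Σ(Δz_t−Δz̄)(Δz_{t+1}−Δz̄) = -1570.9600
Denominator Σ(Δz_t−Δz̄)² = 2082.4000
r_1(Δz) = -1570.9600 / 2082.4000 = -0.754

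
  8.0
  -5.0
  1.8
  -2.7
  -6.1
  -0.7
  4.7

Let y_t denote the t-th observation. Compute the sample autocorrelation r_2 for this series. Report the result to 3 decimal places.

-0.062

Mean ȳ = (8.0 − 5.0 + 1.8 − 2.7 − 6.1 − 0.7 + 4.7)/7 = 0.0000
Deviations from mean: 8.0000, -5.0000, 1.8000, -2.7000, -6.1000, -0.7000, 4.7000
Numerator Σ_{t=1}^{5}(y_t−ȳ)(y_{t+2}−ȳ) = -9.8600
Denominator Σ(y_t−ȳ)² = 159.3200
r_2 = -9.8600 / 159.3200 = -0.062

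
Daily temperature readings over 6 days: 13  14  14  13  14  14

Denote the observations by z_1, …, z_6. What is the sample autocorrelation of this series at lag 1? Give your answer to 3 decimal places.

-0.333

Mean z̄ = (13 + 14 + 14 + 13 + 14 + 14)/6 = 13.6667
Deviations from mean: -0.6667, 0.3333, 0.3333, -0.6667, 0.3333, 0.3333
Σ(z_t−z̄)(z_{t+1}−z̄) = (-0.2222) + (0.1111) + (-0.2222) + (-0.2222) + (0.1111) = -0.4444
Denominator Σ(z_t−z̄)² = 1.3333
r_1 = -0.4444 / 1.3333 = -0.333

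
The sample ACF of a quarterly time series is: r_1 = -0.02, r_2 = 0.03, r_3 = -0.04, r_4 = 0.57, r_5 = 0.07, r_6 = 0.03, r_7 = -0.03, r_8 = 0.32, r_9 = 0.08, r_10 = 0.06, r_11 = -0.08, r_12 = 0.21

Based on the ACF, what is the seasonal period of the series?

4

The largest autocorrelation is r_4 = 0.57, with weaker echoes at lags 8 (0.32) and 12 (0.21); the remaining lags stay at or below 0.08.
The dominant spike at lag 4 indicates a seasonal period of 4.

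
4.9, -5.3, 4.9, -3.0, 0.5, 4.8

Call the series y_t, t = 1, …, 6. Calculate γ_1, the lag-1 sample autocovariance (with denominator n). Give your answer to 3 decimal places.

-10.623

Mean ȳ = (4.9 − 5.3 + 4.9 − 3.0 + 0.5 + 4.8)/6 = 1.1333
Σ_{t=1}^{5}(y_t−ȳ)(y_{t+1}−ȳ) = -63.7378
γ_1 = -63.7378 / 6 = -10.623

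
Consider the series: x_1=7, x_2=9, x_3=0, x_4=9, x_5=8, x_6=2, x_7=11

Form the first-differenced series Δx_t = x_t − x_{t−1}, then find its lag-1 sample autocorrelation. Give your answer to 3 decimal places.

-0.539

First differences Δx: 2, -9, 9, -1, -6, 9
Mean of differences = 0.6667
Numerator Σ(Δx_t−Δx̄)(Δx_{t+1}−Δx̄) = -151.7778
Denominator Σ(Δx_t−Δx̄)² = 281.3333
r_1(Δx) = -151.7778 / 281.3333 = -0.539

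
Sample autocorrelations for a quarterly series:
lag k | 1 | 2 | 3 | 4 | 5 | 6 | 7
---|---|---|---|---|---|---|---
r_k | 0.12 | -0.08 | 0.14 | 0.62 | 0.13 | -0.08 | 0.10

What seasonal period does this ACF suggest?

4

The largest autocorrelation is r_4 = 0.62; the remaining lags stay at or below 0.14.
The dominant spike at lag 4 indicates a seasonal period of 4.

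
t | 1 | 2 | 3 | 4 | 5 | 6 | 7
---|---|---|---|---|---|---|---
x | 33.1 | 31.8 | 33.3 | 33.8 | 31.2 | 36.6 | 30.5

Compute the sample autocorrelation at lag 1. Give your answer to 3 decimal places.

Mean x̄ = (33.1 + 31.8 + 33.3 + 33.8 + 31.2 + 36.6 + 30.5)/7 = 32.9000
Deviations from mean: 0.2000, -1.1000, 0.4000, 0.9000, -1.7000, 3.7000, -2.4000
Numerator Σ_{t=1}^{6}(x_t−x̄)(x_{t+1}−x̄) = -17.0000
Denominator Σ(x_t−x̄)² = 24.5600
r_1 = -17.0000 / 24.5600 = -0.692

-0.692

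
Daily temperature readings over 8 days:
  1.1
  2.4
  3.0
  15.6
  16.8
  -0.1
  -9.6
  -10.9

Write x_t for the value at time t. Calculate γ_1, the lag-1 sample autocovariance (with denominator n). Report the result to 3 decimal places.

Mean x̄ = (1.1 + 2.4 + 3.0 + 15.6 + 16.8 − 0.1 − 9.6 − 10.9)/8 = 2.2875
Deviations: -1.1875, 0.1125, 0.7125, 13.3125, 14.5125, -2.3875, -11.8875, -13.1875
Σ_{t=1}^{7}(x_t−x̄)(x_{t+1}−x̄) = 353.1286
γ_1 = 353.1286 / 8 = 44.141

44.141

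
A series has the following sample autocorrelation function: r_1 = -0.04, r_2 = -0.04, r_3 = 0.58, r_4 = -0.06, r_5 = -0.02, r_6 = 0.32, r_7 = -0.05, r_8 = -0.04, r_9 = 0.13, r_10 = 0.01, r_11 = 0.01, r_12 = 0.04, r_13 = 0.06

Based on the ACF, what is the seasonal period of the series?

3

The largest autocorrelation is r_3 = 0.58, with a weaker echo at lag 6 (0.32); the remaining lags stay at or below 0.13.
The dominant spike at lag 3 indicates a seasonal period of 3.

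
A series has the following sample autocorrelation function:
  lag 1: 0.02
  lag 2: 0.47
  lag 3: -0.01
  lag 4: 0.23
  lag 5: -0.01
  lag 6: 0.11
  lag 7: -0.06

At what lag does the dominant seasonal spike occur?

2

The largest autocorrelation is r_2 = 0.47, with a weaker echo at lag 4 (0.23); the remaining lags stay at or below 0.11.
The dominant spike at lag 2 indicates a seasonal period of 2.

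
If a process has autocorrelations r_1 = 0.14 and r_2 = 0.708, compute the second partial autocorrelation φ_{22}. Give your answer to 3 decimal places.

0.702

φ_{22} = (r_2 − r_1²) / (1 − r_1²)
r_1² = (0.14)² = 0.0196
Numerator = 0.708 − 0.0196 = 0.6884; denominator = 1 − 0.0196 = 0.9804
φ_{22} = 0.6884 / 0.9804 = 0.702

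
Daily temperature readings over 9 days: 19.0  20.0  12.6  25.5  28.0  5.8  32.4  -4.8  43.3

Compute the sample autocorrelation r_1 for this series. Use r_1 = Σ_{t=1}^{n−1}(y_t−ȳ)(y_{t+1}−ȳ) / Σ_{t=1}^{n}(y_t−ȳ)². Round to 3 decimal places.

Mean ȳ = (19.0 + 20.0 + 12.6 + 25.5 + 28.0 + 5.8 + 32.4 − 4.8 + 43.3)/9 = 20.2000
Numerator Σ_{t=1}^{8}(y_t−ȳ)(y_{t+1}−ȳ) = -1167.6800
Denominator Σ(y_t−ȳ)² = 1662.9800
r_1 = -1167.6800 / 1662.9800 = -0.702

-0.702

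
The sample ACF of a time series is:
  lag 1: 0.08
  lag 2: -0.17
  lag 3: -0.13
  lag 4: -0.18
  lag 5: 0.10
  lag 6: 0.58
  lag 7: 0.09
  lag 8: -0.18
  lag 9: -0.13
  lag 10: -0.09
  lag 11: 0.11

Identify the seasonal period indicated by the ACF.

6

The largest autocorrelation is r_6 = 0.58; the remaining lags stay at or below 0.11.
The dominant spike at lag 6 indicates a seasonal period of 6.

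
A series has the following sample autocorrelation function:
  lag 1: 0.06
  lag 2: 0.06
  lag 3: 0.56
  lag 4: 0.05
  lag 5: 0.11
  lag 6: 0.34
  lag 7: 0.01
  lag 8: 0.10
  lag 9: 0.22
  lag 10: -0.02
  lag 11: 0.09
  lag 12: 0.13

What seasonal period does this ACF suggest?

The largest autocorrelation is r_3 = 0.56, with weaker echoes at lags 6 (0.34) and 9 (0.22); the remaining lags stay at or below 0.13.
The dominant spike at lag 3 indicates a seasonal period of 3.

3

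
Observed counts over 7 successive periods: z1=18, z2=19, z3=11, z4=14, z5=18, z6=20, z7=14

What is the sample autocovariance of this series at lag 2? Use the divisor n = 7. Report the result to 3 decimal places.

Mean z̄ = (18 + 19 + 11 + 14 + 18 + 20 + 14)/7 = 16.2857
Σ_{t=1}^{5}(z_t−z̄)(z_{t+2}−z̄) = -36.7347
γ_2 = -36.7347 / 7 = -5.248

-5.248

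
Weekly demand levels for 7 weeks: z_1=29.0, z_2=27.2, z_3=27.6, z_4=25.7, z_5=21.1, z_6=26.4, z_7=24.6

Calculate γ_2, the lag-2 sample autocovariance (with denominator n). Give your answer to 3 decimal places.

0.447

Mean z̄ = (29.0 + 27.2 + 27.6 + 25.7 + 21.1 + 26.4 + 24.6)/7 = 25.9429
Σ_{t=1}^{5}(z_t−z̄)(z_{t+2}−z̄) = 3.1278
γ_2 = 3.1278 / 7 = 0.447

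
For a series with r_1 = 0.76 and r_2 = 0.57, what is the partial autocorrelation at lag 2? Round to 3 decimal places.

-0.018

φ_{22} = (r_2 − r_1²) / (1 − r_1²)
r_1² = (0.76)² = 0.5776
Numerator = 0.57 − 0.5776 = -0.0076; denominator = 1 − 0.5776 = 0.4224
φ_{22} = -0.0076 / 0.4224 = -0.018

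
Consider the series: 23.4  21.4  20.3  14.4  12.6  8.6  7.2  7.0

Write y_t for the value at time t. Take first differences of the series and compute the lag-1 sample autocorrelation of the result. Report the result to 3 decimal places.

First differences Δy: -2.0, -1.1, -5.9, -1.8, -4.0, -1.4, -0.2
Mean of differences = -2.3429
Numerator Σ(Δy_t−Δȳ)(Δy_{t+1}−Δȳ) = -6.3676
Denominator Σ(Δy_t−Δȳ)² = 22.8371
r_1(Δy) = -6.3676 / 22.8371 = -0.279

-0.279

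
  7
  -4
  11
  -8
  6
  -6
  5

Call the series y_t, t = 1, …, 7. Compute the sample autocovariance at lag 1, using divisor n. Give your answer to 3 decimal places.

Mean ȳ = (7 − 4 + 11 − 8 + 6 − 6 + 5)/7 = 1.5714
Σ_{t=1}^{6}(y_t−ȳ)(y_{t+1}−ȳ) = -274.8980
γ_1 = -274.8980 / 7 = -39.271

-39.271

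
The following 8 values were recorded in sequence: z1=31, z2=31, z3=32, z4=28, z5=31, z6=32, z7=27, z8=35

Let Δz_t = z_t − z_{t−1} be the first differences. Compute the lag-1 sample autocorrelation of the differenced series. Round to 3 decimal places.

-0.493

First differences Δz: 0, 1, -4, 3, 1, -5, 8
Mean of differences = 0.5714
Numerator Σ(Δz_t−Δz̄)(Δz_{t+1}−Δz̄) = -56.0408
Denominator Σ(Δz_t−Δz̄)² = 113.7143
r_1(Δz) = -56.0408 / 113.7143 = -0.493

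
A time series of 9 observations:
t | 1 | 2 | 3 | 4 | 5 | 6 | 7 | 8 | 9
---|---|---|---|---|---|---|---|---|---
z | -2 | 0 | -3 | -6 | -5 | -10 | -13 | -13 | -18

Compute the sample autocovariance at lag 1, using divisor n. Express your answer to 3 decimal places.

20.180

Mean z̄ = (-2 + 0 − 3 − 6 − 5 − 10 − 13 − 13 − 18)/9 = -7.7778
Σ_{t=1}^{8}(z_t−z̄)(z_{t+1}−z̄) = 181.6173
γ_1 = 181.6173 / 9 = 20.180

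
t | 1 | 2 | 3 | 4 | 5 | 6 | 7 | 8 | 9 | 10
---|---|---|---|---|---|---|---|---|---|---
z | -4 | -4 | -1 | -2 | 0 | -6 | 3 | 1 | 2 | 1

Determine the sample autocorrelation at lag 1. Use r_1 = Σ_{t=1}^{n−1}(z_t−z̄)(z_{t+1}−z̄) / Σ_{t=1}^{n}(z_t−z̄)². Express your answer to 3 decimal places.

Mean z̄ = (-4 − 4 − 1 − 2 + 0 − 6 + 3 + 1 + 2 + 1)/10 = -1.0000
Numerator Σ_{t=1}^{9}(z_t−z̄)(z_{t+1}−z̄) = 3.0000
Denominator Σ(z_t−z̄)² = 78.0000
r_1 = 3.0000 / 78.0000 = 0.038

0.038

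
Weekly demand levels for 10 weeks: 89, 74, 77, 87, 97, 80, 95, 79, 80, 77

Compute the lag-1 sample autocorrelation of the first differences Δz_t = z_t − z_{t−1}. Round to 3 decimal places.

First differences Δz: -15, 3, 10, 10, -17, 15, -16, 1, -3
Mean of differences = -1.3333
Numerator Σ(Δz_t−Δz̄)(Δz_{t+1}−Δz̄) = -592.7778
Denominator Σ(Δz_t−Δz̄)² = 1198.0000
r_1(Δz) = -592.7778 / 1198.0000 = -0.495

-0.495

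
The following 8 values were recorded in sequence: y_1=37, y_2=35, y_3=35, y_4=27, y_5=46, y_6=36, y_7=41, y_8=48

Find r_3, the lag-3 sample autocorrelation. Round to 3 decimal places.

Mean ȳ = (37 + 35 + 35 + 27 + 46 + 36 + 41 + 48)/8 = 38.1250
Deviations from mean: -1.1250, -3.1250, -3.1250, -11.1250, 7.8750, -2.1250, 2.8750, 9.8750
Σ(y_t−ȳ)(y_{t+3}−ȳ) = (12.5156) + (-24.6094) + (6.6406) + (-31.9844) + (77.7656) = 40.3281
Denominator Σ(y_t−ȳ)² = 316.8750
r_3 = 40.3281 / 316.8750 = 0.127

0.127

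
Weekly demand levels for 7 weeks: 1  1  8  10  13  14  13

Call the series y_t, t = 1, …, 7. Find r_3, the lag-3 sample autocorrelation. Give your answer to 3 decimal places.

Mean ȳ = (1 + 1 + 8 + 10 + 13 + 14 + 13)/7 = 8.5714
Deviations from mean: -7.5714, -7.5714, -0.5714, 1.4286, 4.4286, 5.4286, 4.4286
Σ(y_t−ȳ)(y_{t+3}−ȳ) = (-10.8163) + (-33.5306) + (-3.1020) + (6.3265) = -41.1224
Denominator Σ(y_t−ȳ)² = 185.7143
r_3 = -41.1224 / 185.7143 = -0.221

-0.221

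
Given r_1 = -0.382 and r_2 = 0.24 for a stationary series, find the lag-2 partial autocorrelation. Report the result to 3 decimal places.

0.110

φ_{22} = (r_2 − r_1²) / (1 − r_1²)
r_1² = (-0.382)² = 0.145924
Numerator = 0.24 − 0.1459 = 0.0941; denominator = 1 − 0.1459 = 0.8541
φ_{22} = 0.0941 / 0.8541 = 0.110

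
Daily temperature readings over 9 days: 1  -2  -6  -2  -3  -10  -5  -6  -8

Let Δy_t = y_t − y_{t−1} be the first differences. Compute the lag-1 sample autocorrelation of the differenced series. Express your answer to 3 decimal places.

First differences Δy: -3, -4, 4, -1, -7, 5, -1, -2
Mean of differences = -1.1250
Numerator Σ(Δy_t−Δȳ)(Δy_{t+1}−Δȳ) = -44.7656
Denominator Σ(Δy_t−Δȳ)² = 110.8750
r_1(Δy) = -44.7656 / 110.8750 = -0.404

-0.404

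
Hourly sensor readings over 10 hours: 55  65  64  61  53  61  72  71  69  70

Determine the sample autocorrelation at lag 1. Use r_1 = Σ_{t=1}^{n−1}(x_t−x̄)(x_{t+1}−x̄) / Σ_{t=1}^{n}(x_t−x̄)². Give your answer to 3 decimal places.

0.389

Mean x̄ = (55 + 65 + 64 + 61 + 53 + 61 + 72 + 71 + 69 + 70)/10 = 64.1000
Numerator Σ_{t=1}^{9}(x_t−x̄)(x_{t+1}−x̄) = 153.5900
Denominator Σ(x_t−x̄)² = 394.9000
r_1 = 153.5900 / 394.9000 = 0.389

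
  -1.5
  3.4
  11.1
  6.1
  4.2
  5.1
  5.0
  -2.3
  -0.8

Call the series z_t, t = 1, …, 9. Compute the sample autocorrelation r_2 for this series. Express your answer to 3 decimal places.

-0.284

Mean z̄ = (-1.5 + 3.4 + 11.1 + 6.1 + 4.2 + 5.1 + 5.0 − 2.3 − 0.8)/9 = 3.3667
Σ(z_t−z̄)(z_{t+2}−z̄) = (-37.6356) + (0.0911) + (6.4444) + (4.7378) + (1.3611) + (-9.8222) + (-6.8056) = -41.6289
Denominator Σ(z_t−z̄)² = 146.8000
r_2 = -41.6289 / 146.8000 = -0.284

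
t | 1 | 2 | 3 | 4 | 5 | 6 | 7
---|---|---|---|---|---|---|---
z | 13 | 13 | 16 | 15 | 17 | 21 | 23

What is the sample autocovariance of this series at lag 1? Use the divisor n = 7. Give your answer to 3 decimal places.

Mean z̄ = (13 + 13 + 16 + 15 + 17 + 21 + 23)/7 = 16.8571
Σ_{t=1}^{6}(z_t−z̄)(z_{t+1}−z̄) = 45.5510
γ_1 = 45.5510 / 7 = 6.507

6.507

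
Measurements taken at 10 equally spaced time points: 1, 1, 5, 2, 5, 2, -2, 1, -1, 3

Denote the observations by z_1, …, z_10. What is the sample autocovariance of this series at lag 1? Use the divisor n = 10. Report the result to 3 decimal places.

Mean z̄ = (1 + 1 + 5 + 2 + 5 + 2 − 2 + 1 − 1 + 3)/10 = 1.7000
Σ_{t=1}^{9}(z_t−z̄)(z_{t+1}−z̄) = 1.0100
γ_1 = 1.0100 / 10 = 0.101

0.101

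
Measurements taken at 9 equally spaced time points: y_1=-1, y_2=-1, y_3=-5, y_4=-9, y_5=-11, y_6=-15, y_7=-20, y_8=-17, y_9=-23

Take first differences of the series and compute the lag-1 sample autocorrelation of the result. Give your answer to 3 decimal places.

First differences Δy: 0, -4, -4, -2, -4, -5, 3, -6
Mean of differences = -2.7500
Numerator Σ(Δy_t−Δȳ)(Δy_{t+1}−Δȳ) = -32.5625
Denominator Σ(Δy_t−Δȳ)² = 61.5000
r_1(Δy) = -32.5625 / 61.5000 = -0.529

-0.529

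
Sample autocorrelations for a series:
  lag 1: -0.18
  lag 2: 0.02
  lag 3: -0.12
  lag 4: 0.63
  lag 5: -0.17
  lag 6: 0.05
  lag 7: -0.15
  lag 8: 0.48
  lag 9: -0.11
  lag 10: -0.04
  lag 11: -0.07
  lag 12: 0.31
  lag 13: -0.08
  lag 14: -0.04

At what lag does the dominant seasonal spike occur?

The largest autocorrelation is r_4 = 0.63, with weaker echoes at lags 8 (0.48) and 12 (0.31); the remaining lags stay at or below 0.05.
The dominant spike at lag 4 indicates a seasonal period of 4.

4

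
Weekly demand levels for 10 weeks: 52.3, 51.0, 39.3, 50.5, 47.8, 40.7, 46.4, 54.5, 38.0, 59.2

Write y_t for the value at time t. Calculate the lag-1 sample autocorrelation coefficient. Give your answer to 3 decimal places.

Mean ȳ = (52.3 + 51.0 + 39.3 + 50.5 + 47.8 + 40.7 + 46.4 + 54.5 + 38.0 + 59.2)/10 = 47.9700
Numerator Σ_{t=1}^{9}(y_t−ȳ)(y_{t+1}−ȳ) = -210.1849
Denominator Σ(y_t−ȳ)² = 433.0010
r_1 = -210.1849 / 433.0010 = -0.485

-0.485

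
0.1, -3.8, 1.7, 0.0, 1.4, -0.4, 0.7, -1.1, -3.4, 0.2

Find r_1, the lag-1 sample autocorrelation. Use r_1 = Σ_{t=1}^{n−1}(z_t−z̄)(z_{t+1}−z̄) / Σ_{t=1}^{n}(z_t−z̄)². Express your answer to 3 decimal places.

-0.256

Mean z̄ = (0.1 − 3.8 + 1.7 + 0.0 + 1.4 − 0.4 + 0.7 − 1.1 − 3.4 + 0.2)/10 = -0.4600
Numerator Σ_{t=1}^{9}(z_t−z̄)(z_{t+1}−z̄) = -7.8556
Denominator Σ(z_t−z̄)² = 30.6440
r_1 = -7.8556 / 30.6440 = -0.256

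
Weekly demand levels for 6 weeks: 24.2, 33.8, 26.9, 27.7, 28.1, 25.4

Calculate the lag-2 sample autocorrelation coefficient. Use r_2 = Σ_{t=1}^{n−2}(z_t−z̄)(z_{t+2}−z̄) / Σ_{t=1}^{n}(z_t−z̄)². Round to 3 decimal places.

0.044

Mean z̄ = (24.2 + 33.8 + 26.9 + 27.7 + 28.1 + 25.4)/6 = 27.6833
Deviations from mean: -3.4833, 6.1167, -0.7833, 0.0167, 0.4167, -2.2833
Σ(z_t−z̄)(z_{t+2}−z̄) = (2.7286) + (0.1019) + (-0.3264) + (-0.0381) = 2.4661
Denominator Σ(z_t−z̄)² = 55.5483
r_2 = 2.4661 / 55.5483 = 0.044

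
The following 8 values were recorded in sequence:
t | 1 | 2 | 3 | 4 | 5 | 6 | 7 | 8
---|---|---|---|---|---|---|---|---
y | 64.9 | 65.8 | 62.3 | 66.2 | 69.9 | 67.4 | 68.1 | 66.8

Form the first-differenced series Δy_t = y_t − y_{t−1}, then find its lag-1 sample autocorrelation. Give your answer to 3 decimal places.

First differences Δy: 0.9, -3.5, 3.9, 3.7, -2.5, 0.7, -1.3
Mean of differences = 0.2714
Numerator Σ(Δy_t−Δȳ)(Δy_{t+1}−Δȳ) = -14.9780
Denominator Σ(Δy_t−Δȳ)² = 49.8743
r_1(Δy) = -14.9780 / 49.8743 = -0.300

-0.300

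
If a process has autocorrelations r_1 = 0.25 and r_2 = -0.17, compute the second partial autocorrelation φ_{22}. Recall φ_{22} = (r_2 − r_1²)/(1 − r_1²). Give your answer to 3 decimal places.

-0.248

φ_{22} = (r_2 − r_1²) / (1 − r_1²)
r_1² = (0.25)² = 0.0625
Numerator = -0.17 − 0.0625 = -0.2325; denominator = 1 − 0.0625 = 0.9375
φ_{22} = -0.2325 / 0.9375 = -0.248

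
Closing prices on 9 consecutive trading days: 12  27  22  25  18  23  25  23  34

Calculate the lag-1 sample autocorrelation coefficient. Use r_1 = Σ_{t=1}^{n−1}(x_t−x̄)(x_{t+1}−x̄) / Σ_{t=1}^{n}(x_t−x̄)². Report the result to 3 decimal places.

Mean x̄ = (12 + 27 + 22 + 25 + 18 + 23 + 25 + 23 + 34)/9 = 23.2222
Numerator Σ_{t=1}^{8}(x_t−x̄)(x_{t+1}−x̄) = -60.4938
Denominator Σ(x_t−x̄)² = 291.5556
r_1 = -60.4938 / 291.5556 = -0.207

-0.207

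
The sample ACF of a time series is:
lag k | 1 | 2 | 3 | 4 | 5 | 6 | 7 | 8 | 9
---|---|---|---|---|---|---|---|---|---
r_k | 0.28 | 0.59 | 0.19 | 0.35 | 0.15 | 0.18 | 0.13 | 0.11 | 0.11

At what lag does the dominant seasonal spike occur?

The largest autocorrelation is r_2 = 0.59, with a weaker echo at lag 4 (0.35); the remaining lags stay at or below 0.28.
The dominant spike at lag 2 indicates a seasonal period of 2.

2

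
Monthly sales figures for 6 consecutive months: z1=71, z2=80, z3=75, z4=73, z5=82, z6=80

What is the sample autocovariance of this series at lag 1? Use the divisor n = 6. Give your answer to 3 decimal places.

-3.449

Mean z̄ = (71 + 80 + 75 + 73 + 82 + 80)/6 = 76.8333
Deviations: -5.8333, 3.1667, -1.8333, -3.8333, 5.1667, 3.1667
Σ_{t=1}^{5}(z_t−z̄)(z_{t+1}−z̄) = -20.6944
γ_1 = -20.6944 / 6 = -3.449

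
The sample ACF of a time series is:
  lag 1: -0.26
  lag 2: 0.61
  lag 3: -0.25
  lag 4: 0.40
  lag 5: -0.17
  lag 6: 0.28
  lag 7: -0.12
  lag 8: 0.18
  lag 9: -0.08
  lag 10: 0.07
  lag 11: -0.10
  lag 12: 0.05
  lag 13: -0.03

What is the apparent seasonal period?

The largest autocorrelation is r_2 = 0.61, with weaker echoes at lags 4 (0.40), 6 (0.28) and 8 (0.18); the remaining lags stay at or below 0.07.
The dominant spike at lag 2 indicates a seasonal period of 2.

2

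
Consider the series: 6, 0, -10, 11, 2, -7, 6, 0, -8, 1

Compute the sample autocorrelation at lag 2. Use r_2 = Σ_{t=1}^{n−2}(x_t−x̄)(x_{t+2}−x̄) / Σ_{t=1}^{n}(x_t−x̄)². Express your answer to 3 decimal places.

Mean x̄ = (6 + 0 − 10 + 11 + 2 − 7 + 6 + 0 − 8 + 1)/10 = 0.1000
Numerator Σ_{t=1}^{8}(x_t−x̄)(x_{t+2}−x̄) = -193.2200
Denominator Σ(x_t−x̄)² = 410.9000
r_2 = -193.2200 / 410.9000 = -0.470

-0.470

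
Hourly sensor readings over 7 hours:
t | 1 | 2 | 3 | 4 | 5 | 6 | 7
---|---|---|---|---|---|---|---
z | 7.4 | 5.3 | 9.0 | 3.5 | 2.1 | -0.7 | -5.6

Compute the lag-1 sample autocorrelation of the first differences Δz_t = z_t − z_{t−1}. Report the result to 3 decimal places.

-0.379

First differences Δz: -2.1, 3.7, -5.5, -1.4, -2.8, -4.9
Mean of differences = -2.1667
Numerator Σ(Δz_t−Δz̄)(Δz_{t+1}−Δz̄) = -20.4744
Denominator Σ(Δz_t−Δz̄)² = 53.9933
r_1(Δz) = -20.4744 / 53.9933 = -0.379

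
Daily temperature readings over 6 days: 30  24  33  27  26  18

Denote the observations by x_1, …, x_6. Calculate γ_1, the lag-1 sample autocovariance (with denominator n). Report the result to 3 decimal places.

Mean x̄ = (30 + 24 + 33 + 27 + 26 + 18)/6 = 26.3333
Σ_{t=1}^{5}(x_t−x̄)(x_{t+1}−x̄) = -17.1111
γ_1 = -17.1111 / 6 = -2.852

-2.852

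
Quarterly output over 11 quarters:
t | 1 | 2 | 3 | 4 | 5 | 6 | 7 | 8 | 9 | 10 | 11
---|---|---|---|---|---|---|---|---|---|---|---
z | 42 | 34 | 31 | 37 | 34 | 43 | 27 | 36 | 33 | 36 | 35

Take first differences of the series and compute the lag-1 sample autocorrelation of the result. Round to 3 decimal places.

First differences Δz: -8, -3, 6, -3, 9, -16, 9, -3, 3, -1
Mean of differences = -0.7000
Numerator Σ(Δz_t−Δz̄)(Δz_{t+1}−Δz̄) = -365.0900
Denominator Σ(Δz_t−Δz̄)² = 550.1000
r_1(Δz) = -365.0900 / 550.1000 = -0.664

-0.664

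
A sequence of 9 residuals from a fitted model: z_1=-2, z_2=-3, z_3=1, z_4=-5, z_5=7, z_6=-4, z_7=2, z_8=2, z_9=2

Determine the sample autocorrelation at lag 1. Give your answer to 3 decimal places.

-0.560

Mean z̄ = (-2 − 3 + 1 − 5 + 7 − 4 + 2 + 2 + 2)/9 = 0.0000
Numerator Σ_{t=1}^{8}(z_t−z̄)(z_{t+1}−z̄) = -65.0000
Denominator Σ(z_t−z̄)² = 116.0000
r_1 = -65.0000 / 116.0000 = -0.560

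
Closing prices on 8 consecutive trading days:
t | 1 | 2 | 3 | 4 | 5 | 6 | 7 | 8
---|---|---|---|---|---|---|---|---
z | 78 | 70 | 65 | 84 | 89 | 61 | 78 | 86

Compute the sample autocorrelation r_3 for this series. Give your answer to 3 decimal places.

0.333

Mean z̄ = (78 + 70 + 65 + 84 + 89 + 61 + 78 + 86)/8 = 76.3750
Deviations from mean: 1.6250, -6.3750, -11.3750, 7.6250, 12.6250, -15.3750, 1.6250, 9.6250
Numerator Σ_{t=1}^{5}(z_t−z̄)(z_{t+3}−z̄) = 240.7031
Denominator Σ(z_t−z̄)² = 721.8750
r_3 = 240.7031 / 721.8750 = 0.333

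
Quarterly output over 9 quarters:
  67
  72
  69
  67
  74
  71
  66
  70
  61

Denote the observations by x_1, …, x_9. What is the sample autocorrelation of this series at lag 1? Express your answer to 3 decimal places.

-0.174

Mean x̄ = (67 + 72 + 69 + 67 + 74 + 71 + 66 + 70 + 61)/9 = 68.5556
Numerator Σ_{t=1}^{8}(x_t−x̄)(x_{t+1}−x̄) = -20.5309
Denominator Σ(x_t−x̄)² = 118.2222
r_1 = -20.5309 / 118.2222 = -0.174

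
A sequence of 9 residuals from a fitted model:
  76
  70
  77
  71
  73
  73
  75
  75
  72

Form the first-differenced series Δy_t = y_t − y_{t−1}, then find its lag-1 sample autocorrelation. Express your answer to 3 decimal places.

-0.689

First differences Δy: -6, 7, -6, 2, 0, 2, 0, -3
Mean of differences = -0.5000
Numerator Σ(Δy_t−Δȳ)(Δy_{t+1}−Δȳ) = -93.7500
Denominator Σ(Δy_t−Δȳ)² = 136.0000
r_1(Δy) = -93.7500 / 136.0000 = -0.689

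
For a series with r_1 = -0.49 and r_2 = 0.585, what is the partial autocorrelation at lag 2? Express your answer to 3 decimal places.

φ_{22} = (r_2 − r_1²) / (1 − r_1²)
r_1² = (-0.49)² = 0.2401
Numerator = 0.585 − 0.2401 = 0.3449; denominator = 1 − 0.2401 = 0.7599
φ_{22} = 0.3449 / 0.7599 = 0.454

0.454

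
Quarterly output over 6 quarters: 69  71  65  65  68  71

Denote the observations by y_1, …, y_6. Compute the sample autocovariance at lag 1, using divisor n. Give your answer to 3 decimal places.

0.579

Mean ȳ = (69 + 71 + 65 + 65 + 68 + 71)/6 = 68.1667
Deviations: 0.8333, 2.8333, -3.1667, -3.1667, -0.1667, 2.8333
Σ_{t=1}^{5}(y_t−ȳ)(y_{t+1}−ȳ) = 3.4722
γ_1 = 3.4722 / 6 = 0.579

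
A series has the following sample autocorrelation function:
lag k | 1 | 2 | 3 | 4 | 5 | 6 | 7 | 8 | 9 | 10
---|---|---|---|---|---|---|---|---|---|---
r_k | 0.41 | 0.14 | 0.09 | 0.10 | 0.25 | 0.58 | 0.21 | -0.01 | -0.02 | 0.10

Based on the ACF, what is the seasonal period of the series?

6

The largest autocorrelation is r_6 = 0.58; the remaining lags stay at or below 0.41. The elevated value at lag 1 (0.41), dropping to 0.14 at lag 2, reflects decaying short-term dependence rather than seasonality.
The dominant spike at lag 6 indicates a seasonal period of 6.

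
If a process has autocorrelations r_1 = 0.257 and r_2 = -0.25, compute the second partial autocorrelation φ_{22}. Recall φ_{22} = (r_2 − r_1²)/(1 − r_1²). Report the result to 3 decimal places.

-0.338

φ_{22} = (r_2 − r_1²) / (1 − r_1²)
r_1² = (0.257)² = 0.066049
Numerator = -0.25 − 0.0660 = -0.3160; denominator = 1 − 0.0660 = 0.9340
φ_{22} = -0.3160 / 0.9340 = -0.338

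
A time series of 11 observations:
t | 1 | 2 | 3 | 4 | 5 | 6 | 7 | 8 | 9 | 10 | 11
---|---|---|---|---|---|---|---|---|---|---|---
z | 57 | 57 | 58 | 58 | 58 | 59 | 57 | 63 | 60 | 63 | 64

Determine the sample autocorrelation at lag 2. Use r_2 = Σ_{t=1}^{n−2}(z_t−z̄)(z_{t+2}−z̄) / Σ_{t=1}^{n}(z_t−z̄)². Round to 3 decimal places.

Mean z̄ = (57 + 57 + 58 + 58 + 58 + 59 + 57 + 63 + 60 + 63 + 64)/11 = 59.4545
Numerator Σ_{t=1}^{9}(z_t−z̄)(z_{t+2}−z̄) = 25.5868
Denominator Σ(z_t−z̄)² = 70.7273
r_2 = 25.5868 / 70.7273 = 0.362

0.362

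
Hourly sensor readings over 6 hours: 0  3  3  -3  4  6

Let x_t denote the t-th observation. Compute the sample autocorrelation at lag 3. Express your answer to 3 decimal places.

Mean x̄ = (0 + 3 + 3 − 3 + 4 + 6)/6 = 2.1667
Deviations from mean: -2.1667, 0.8333, 0.8333, -5.1667, 1.8333, 3.8333
Σ(x_t−x̄)(x_{t+3}−x̄) = (11.1944) + (1.5278) + (3.1944) = 15.9167
Denominator Σ(x_t−x̄)² = 50.8333
r_3 = 15.9167 / 50.8333 = 0.313

0.313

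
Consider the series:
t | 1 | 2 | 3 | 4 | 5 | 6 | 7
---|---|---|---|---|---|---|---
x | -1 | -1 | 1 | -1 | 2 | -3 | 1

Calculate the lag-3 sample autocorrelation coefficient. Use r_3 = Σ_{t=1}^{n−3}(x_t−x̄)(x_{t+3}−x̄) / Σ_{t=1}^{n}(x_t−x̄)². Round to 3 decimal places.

-0.317

Mean x̄ = (-1 − 1 + 1 − 1 + 2 − 3 + 1)/7 = -0.2857
Deviations from mean: -0.7143, -0.7143, 1.2857, -0.7143, 2.2857, -2.7143, 1.2857
Σ(x_t−x̄)(x_{t+3}−x̄) = (0.5102) + (-1.6327) + (-3.4898) + (-0.9184) = -5.5306
Denominator Σ(x_t−x̄)² = 17.4286
r_3 = -5.5306 / 17.4286 = -0.317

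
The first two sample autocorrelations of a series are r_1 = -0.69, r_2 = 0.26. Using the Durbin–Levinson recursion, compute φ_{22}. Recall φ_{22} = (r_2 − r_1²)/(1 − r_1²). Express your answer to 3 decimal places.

φ_{22} = (r_2 − r_1²) / (1 − r_1²)
r_1² = (-0.69)² = 0.4761
Numerator = 0.26 − 0.4761 = -0.2161; denominator = 1 − 0.4761 = 0.5239
φ_{22} = -0.2161 / 0.5239 = -0.412

-0.412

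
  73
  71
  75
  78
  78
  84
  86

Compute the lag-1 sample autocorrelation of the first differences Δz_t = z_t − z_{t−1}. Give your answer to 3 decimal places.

First differences Δz: -2, 4, 3, 0, 6, 2
Mean of differences = 2.1667
Numerator Σ(Δz_t−Δz̄)(Δz_{t+1}−Δz̄) = -16.8611
Denominator Σ(Δz_t−Δz̄)² = 40.8333
r_1(Δz) = -16.8611 / 40.8333 = -0.413

-0.413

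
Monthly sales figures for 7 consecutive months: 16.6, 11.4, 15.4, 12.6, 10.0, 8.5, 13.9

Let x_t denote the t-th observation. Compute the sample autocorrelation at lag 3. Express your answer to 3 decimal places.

-0.165

Mean x̄ = (16.6 + 11.4 + 15.4 + 12.6 + 10.0 + 8.5 + 13.9)/7 = 12.6286
Deviations from mean: 3.9714, -1.2286, 2.7714, -0.0286, -2.6286, -4.1286, 1.2714
Σ(x_t−x̄)(x_{t+3}−x̄) = (-0.1135) + (3.2294) + (-11.4420) + (-0.0363) = -8.3624
Denominator Σ(x_t−x̄)² = 50.5343
r_3 = -8.3624 / 50.5343 = -0.165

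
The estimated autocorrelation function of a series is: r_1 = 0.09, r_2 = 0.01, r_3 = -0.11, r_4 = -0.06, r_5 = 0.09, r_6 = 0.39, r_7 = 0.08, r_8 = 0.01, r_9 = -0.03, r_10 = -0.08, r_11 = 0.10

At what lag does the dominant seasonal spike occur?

The largest autocorrelation is r_6 = 0.39; the remaining lags stay at or below 0.10.
The dominant spike at lag 6 indicates a seasonal period of 6.

6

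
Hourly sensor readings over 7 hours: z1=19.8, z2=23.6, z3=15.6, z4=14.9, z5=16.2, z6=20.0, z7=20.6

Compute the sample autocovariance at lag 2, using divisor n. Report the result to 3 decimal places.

Mean z̄ = (19.8 + 23.6 + 15.6 + 14.9 + 16.2 + 20.0 + 20.6)/7 = 18.6714
Deviations: 1.1286, 4.9286, -3.0714, -3.7714, -2.4714, 1.3286, 1.9286
Σ_{t=1}^{5}(z_t−z̄)(z_{t+2}−z̄) = -24.2402
γ_2 = -24.2402 / 7 = -3.463

-3.463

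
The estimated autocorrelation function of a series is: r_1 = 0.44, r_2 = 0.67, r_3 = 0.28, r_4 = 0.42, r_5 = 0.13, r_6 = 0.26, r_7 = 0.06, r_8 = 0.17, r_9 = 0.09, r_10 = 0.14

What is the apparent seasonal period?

The largest autocorrelation is r_2 = 0.67; the remaining lags stay at or below 0.44.
The dominant spike at lag 2 indicates a seasonal period of 2.

2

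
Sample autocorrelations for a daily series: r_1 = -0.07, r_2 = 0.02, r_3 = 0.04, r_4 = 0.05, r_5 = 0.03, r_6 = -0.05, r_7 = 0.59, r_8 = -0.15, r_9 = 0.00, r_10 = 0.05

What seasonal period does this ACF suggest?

The largest autocorrelation is r_7 = 0.59; the remaining lags stay at or below 0.05.
The dominant spike at lag 7 indicates a seasonal period of 7.

7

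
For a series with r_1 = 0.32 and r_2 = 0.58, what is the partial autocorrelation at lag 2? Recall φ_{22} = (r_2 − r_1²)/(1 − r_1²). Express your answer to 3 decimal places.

0.532

φ_{22} = (r_2 − r_1²) / (1 − r_1²)
r_1² = (0.32)² = 0.1024
Numerator = 0.58 − 0.1024 = 0.4776; denominator = 1 − 0.1024 = 0.8976
φ_{22} = 0.4776 / 0.8976 = 0.532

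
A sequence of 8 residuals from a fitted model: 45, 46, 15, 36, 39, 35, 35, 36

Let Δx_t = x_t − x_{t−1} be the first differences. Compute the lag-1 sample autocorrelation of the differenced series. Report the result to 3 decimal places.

-0.456

First differences Δx: 1, -31, 21, 3, -4, 0, 1
Mean of differences = -1.2857
Numerator Σ(Δx_t−Δx̄)(Δx_{t+1}−Δx̄) = -646.7959
Denominator Σ(Δx_t−Δx̄)² = 1417.4286
r_1(Δx) = -646.7959 / 1417.4286 = -0.456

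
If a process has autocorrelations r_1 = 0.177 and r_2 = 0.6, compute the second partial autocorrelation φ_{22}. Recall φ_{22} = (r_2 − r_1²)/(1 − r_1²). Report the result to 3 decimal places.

φ_{22} = (r_2 − r_1²) / (1 − r_1²)
r_1² = (0.177)² = 0.031329
Numerator = 0.6 − 0.0313 = 0.5687; denominator = 1 − 0.0313 = 0.9687
φ_{22} = 0.5687 / 0.9687 = 0.587

0.587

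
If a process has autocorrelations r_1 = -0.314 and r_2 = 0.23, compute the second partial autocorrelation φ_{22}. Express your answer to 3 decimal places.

φ_{22} = (r_2 − r_1²) / (1 − r_1²)
r_1² = (-0.314)² = 0.098596
Numerator = 0.23 − 0.0986 = 0.1314; denominator = 1 − 0.0986 = 0.9014
φ_{22} = 0.1314 / 0.9014 = 0.146

0.146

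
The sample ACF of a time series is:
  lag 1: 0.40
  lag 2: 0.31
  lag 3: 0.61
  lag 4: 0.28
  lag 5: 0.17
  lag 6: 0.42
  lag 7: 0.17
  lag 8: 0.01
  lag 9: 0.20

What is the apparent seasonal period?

3

The largest autocorrelation is r_3 = 0.61, with a weaker echo at lag 6 (0.42); the remaining lags stay at or below 0.40. The elevated value at lag 1 (0.40), dropping to 0.31 at lag 2, reflects decaying short-term dependence rather than seasonality.
The dominant spike at lag 3 indicates a seasonal period of 3.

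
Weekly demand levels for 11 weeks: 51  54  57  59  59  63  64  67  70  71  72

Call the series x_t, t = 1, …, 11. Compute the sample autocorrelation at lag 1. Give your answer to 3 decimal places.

Mean x̄ = (51 + 54 + 57 + 59 + 59 + 63 + 64 + 67 + 70 + 71 + 72)/11 = 62.4545
Numerator Σ_{t=1}^{10}(x_t−x̄)(x_{t+1}−x̄) = 360.0661
Denominator Σ(x_t−x̄)² = 500.7273
r_1 = 360.0661 / 500.7273 = 0.719

0.719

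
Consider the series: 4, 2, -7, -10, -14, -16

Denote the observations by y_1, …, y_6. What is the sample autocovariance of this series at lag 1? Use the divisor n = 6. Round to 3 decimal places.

30.523

Mean ȳ = (4 + 2 − 7 − 10 − 14 − 16)/6 = -6.8333
Deviations: 10.8333, 8.8333, -0.1667, -3.1667, -7.1667, -9.1667
Σ_{t=1}^{5}(y_t−ȳ)(y_{t+1}−ȳ) = 183.1389
γ_1 = 183.1389 / 6 = 30.523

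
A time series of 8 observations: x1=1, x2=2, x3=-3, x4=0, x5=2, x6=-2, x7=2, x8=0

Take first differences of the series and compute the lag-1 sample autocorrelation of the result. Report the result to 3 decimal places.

First differences Δx: 1, -5, 3, 2, -4, 4, -2
Mean of differences = -0.1429
Numerator Σ(Δx_t−Δx̄)(Δx_{t+1}−Δx̄) = -46.0204
Denominator Σ(Δx_t−Δx̄)² = 74.8571
r_1(Δx) = -46.0204 / 74.8571 = -0.615

-0.615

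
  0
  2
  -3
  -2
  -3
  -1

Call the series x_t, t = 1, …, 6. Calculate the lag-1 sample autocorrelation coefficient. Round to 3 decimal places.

0.034

Mean x̄ = (0 + 2 − 3 − 2 − 3 − 1)/6 = -1.1667
Deviations from mean: 1.1667, 3.1667, -1.8333, -0.8333, -1.8333, 0.1667
Σ(x_t−x̄)(x_{t+1}−x̄) = (3.6944) + (-5.8056) + (1.5278) + (1.5278) + (-0.3056) = 0.6389
Denominator Σ(x_t−x̄)² = 18.8333
r_1 = 0.6389 / 18.8333 = 0.034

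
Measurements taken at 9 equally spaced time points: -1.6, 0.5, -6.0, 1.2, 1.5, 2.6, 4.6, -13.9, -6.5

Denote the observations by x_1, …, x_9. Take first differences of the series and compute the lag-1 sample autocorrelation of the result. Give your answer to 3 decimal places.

First differences Δx: 2.1, -6.5, 7.2, 0.3, 1.1, 2.0, -18.5, 7.4
Mean of differences = -0.6125
Numerator Σ(Δx_t−Δx̄)(Δx_{t+1}−Δx̄) = -238.8552
Denominator Σ(Δx_t−Δx̄)² = 497.8088
r_1(Δx) = -238.8552 / 497.8088 = -0.480

-0.480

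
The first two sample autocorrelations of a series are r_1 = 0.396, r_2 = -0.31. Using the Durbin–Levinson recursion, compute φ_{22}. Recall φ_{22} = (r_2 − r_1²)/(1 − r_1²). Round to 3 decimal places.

-0.554

φ_{22} = (r_2 − r_1²) / (1 − r_1²)
r_1² = (0.396)² = 0.156816
Numerator = -0.31 − 0.1568 = -0.4668; denominator = 1 − 0.1568 = 0.8432
φ_{22} = -0.4668 / 0.8432 = -0.554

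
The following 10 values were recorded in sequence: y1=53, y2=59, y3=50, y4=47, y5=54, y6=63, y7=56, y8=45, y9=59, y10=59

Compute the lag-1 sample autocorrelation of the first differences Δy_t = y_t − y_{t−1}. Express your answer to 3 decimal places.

First differences Δy: 6, -9, -3, 7, 9, -7, -11, 14, 0
Mean of differences = 0.6667
Numerator Σ(Δy_t−Δȳ)(Δy_{t+1}−Δȳ) = -125.4444
Denominator Σ(Δy_t−Δȳ)² = 618.0000
r_1(Δy) = -125.4444 / 618.0000 = -0.203

-0.203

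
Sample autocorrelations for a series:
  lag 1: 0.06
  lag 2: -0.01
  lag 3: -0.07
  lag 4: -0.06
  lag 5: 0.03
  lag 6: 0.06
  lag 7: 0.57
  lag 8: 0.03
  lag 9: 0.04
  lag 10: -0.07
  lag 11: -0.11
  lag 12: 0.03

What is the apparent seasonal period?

7

The largest autocorrelation is r_7 = 0.57; the remaining lags stay at or below 0.06.
The dominant spike at lag 7 indicates a seasonal period of 7.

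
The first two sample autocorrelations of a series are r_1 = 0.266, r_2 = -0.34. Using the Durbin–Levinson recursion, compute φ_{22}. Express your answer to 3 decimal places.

-0.442

φ_{22} = (r_2 − r_1²) / (1 − r_1²)
r_1² = (0.266)² = 0.070756
Numerator = -0.34 − 0.0708 = -0.4108; denominator = 1 − 0.0708 = 0.9292
φ_{22} = -0.4108 / 0.9292 = -0.442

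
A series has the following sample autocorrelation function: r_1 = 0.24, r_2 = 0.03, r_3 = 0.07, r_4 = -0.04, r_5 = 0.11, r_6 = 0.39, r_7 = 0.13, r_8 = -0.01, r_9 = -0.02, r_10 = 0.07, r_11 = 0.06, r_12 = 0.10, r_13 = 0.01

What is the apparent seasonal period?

6

The largest autocorrelation is r_6 = 0.39; the remaining lags stay at or below 0.24. The elevated value at lag 1 (0.24), dropping to 0.03 at lag 2, reflects decaying short-term dependence rather than seasonality.
The dominant spike at lag 6 indicates a seasonal period of 6.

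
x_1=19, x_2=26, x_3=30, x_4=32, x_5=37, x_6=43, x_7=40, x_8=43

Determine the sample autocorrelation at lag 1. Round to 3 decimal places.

Mean x̄ = (19 + 26 + 30 + 32 + 37 + 43 + 40 + 43)/8 = 33.7500
Deviations from mean: -14.7500, -7.7500, -3.7500, -1.7500, 3.2500, 9.2500, 6.2500, 9.2500
Numerator Σ_{t=1}^{7}(x_t−x̄)(x_{t+1}−x̄) = 289.9375
Denominator Σ(x_t−x̄)² = 515.5000
r_1 = 289.9375 / 515.5000 = 0.562

0.562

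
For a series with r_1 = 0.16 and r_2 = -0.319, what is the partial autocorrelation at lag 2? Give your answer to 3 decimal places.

-0.354

φ_{22} = (r_2 − r_1²) / (1 − r_1²)
r_1² = (0.16)² = 0.0256
Numerator = -0.319 − 0.0256 = -0.3446; denominator = 1 − 0.0256 = 0.9744
φ_{22} = -0.3446 / 0.9744 = -0.354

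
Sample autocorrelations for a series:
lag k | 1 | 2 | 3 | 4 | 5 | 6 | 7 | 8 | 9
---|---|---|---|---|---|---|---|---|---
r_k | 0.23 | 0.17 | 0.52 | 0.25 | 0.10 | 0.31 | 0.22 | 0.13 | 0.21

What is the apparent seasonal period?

The largest autocorrelation is r_3 = 0.52, with a weaker echo at lag 6 (0.31); the remaining lags stay at or below 0.25.
The dominant spike at lag 3 indicates a seasonal period of 3.

3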